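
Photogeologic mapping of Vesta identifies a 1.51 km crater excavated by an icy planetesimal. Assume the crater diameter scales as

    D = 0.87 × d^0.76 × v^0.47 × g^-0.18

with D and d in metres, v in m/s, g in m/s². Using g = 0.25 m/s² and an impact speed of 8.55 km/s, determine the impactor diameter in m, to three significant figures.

d ≈ 48.8 m

Rearranging for d: d = [D / (0.87 · 8550^0.47 · 0.25^-0.18)]^(1/0.76).
D = 1510 m.
8550^0.47 = 70.47
0.25^-0.18 = 1.283
Denominator = 0.87 × 70.47 × 1.283 = 78.66
D / 78.66 = 1510 / 78.66 = 19.20
d = 19.20^(1/0.76) = 19.20^1.3158 = 48.82 m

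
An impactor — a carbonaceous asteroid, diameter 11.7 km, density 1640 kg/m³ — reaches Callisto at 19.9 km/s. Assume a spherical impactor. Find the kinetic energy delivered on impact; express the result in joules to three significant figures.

E ≈ 2.72 × 10^23 J

d = 11700 m; v = 19900 m/s.
Mass m = (π/6) ρ d³ = (π/6) × 1640 × (11700)³ = 1.375 × 10^15 kg
E = ½ m v² = 0.5 × 1.375 × 10^15 × (19900)² = 2.723 × 10^23 J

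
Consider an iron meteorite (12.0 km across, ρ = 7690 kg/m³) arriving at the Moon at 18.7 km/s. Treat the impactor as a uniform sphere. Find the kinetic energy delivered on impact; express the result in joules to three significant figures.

d = 12000 m; v = 18700 m/s.
Mass m = (π/6) ρ d³ = (π/6) × 7690 × (12000)³ = 6.958 × 10^15 kg
E = ½ m v² = 0.5 × 6.958 × 10^15 × (18700)² = 1.217 × 10^24 J

E ≈ 1.22 × 10^24 J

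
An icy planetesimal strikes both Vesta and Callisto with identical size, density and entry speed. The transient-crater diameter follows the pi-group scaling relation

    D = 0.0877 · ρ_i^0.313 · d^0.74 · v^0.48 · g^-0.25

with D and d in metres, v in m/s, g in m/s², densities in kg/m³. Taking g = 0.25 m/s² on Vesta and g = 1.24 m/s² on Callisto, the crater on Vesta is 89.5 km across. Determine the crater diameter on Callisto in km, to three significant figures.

All impactor-dependent factors cancel in the ratio, leaving D_Callisto/D_Vesta = (g_Callisto/g_Vesta)^-0.25.
(1.24/0.25)^-0.25 = 4.960^-0.25 = 0.6701
D_Callisto = 0.6701 × 89.5 km = 60.0 km

D ≈ 60.0 km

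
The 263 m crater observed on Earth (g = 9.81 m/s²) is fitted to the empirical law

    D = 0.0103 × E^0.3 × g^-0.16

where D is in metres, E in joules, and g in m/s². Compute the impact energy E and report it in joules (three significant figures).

Rearranging: E = [D / (0.0103 · g^-0.16)]^(1/0.3).
g^-0.16 = 9.81^-0.16 = 0.6940
D / (0.0103 × 0.6940) = 263 / (7.148 × 10^-3) = 3.679 × 10^4
E = (3.679 × 10^4)^3.3333 = 1.656 × 10^15 J

E ≈ 1.66 × 10^15 J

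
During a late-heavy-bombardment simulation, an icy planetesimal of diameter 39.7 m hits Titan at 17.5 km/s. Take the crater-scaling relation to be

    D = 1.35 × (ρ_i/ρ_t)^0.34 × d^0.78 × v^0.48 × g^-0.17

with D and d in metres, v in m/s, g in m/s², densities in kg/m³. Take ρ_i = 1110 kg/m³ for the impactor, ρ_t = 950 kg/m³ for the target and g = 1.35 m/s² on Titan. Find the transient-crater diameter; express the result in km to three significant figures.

In SI units: v = 17500 m/s.
(ρ_i/ρ_t)^0.34 = (1110/950)^0.34 = 1.054
d^0.78 = 39.7^0.78 = 17.66
v^0.48 = 17500^0.48 = 108.8
g^-0.17 = 1.35^-0.17 = 0.9503
D = 1.35 × 1.054 × 17.66 × 108.8 × 0.9503 = 2598 m
   = 2.598 km

D ≈ 2.60 km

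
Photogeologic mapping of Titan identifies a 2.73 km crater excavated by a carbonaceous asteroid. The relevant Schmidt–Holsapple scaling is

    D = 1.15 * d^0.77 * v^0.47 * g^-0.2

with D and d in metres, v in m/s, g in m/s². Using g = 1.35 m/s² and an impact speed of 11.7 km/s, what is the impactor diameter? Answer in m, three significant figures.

Rearranging for d: d = [D / (1.15 · 11700^0.47 · 1.35^-0.2)]^(1/0.77).
D = 2730 m.
11700^0.47 = 81.67
1.35^-0.2 = 0.9417
Denominator = 1.15 × 81.67 × 0.9417 = 88.44
D / 88.44 = 2730 / 88.44 = 30.87
d = 30.87^(1/0.77) = 30.87^1.2987 = 85.99 m

d ≈ 86.0 m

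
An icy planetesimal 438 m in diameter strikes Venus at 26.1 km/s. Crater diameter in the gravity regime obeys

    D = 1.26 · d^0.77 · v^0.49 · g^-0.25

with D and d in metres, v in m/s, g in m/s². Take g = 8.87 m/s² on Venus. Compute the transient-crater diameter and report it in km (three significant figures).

D ≈ 11.5 km

In SI units: v = 26100 m/s.
d^0.77 = 438^0.77 = 108.1
v^0.49 = 26100^0.49 = 145.9
g^-0.25 = 8.87^-0.25 = 0.5795
D = 1.26 × 108.1 × 145.9 × 0.5795 = 11516 m
   = 11.52 km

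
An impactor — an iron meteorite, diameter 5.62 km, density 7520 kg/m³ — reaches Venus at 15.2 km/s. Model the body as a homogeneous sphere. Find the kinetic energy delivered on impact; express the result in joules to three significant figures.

E ≈ 8.07 × 10^22 J

d = 5620 m; v = 15200 m/s.
Mass m = (π/6) ρ d³ = (π/6) × 7520 × (5620)³ = 6.989 × 10^14 kg
E = ½ m v² = 0.5 × 6.989 × 10^14 × (15200)² = 8.074 × 10^22 J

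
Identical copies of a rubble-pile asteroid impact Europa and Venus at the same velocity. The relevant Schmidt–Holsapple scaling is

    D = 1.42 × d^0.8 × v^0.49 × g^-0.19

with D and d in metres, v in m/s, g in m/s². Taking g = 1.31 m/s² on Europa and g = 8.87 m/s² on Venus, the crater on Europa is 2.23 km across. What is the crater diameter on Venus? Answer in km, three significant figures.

All impactor-dependent factors cancel in the ratio, leaving D_Venus/D_Europa = (g_Venus/g_Europa)^-0.19.
(8.87/1.31)^-0.19 = 6.771^-0.19 = 0.6953
D_Venus = 0.6953 × 2.23 km = 1.55 km

D ≈ 1.55 km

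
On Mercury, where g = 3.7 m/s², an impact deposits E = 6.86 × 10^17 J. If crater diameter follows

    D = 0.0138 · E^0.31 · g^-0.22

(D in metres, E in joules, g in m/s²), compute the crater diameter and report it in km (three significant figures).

E^0.31 = (6.86 × 10^17)^0.31 = 3.383 × 10^5
g^-0.22 = 3.7^-0.22 = 0.7499
D = 0.0138 × 3.383 × 10^5 × 0.7499 = 3501 m
   = 3.501 km

D ≈ 3.50 km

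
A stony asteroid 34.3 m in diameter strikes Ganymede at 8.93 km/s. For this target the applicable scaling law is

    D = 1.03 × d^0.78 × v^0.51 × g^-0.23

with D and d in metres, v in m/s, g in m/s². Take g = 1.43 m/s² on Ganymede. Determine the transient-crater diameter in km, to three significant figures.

In SI units: v = 8930 m/s.
d^0.78 = 34.3^0.78 = 15.76
v^0.51 = 8930^0.51 = 103.5
g^-0.23 = 1.43^-0.23 = 0.9210
D = 1.03 × 15.76 × 103.5 × 0.9210 = 1547 m
   = 1.547 km

D ≈ 1.55 km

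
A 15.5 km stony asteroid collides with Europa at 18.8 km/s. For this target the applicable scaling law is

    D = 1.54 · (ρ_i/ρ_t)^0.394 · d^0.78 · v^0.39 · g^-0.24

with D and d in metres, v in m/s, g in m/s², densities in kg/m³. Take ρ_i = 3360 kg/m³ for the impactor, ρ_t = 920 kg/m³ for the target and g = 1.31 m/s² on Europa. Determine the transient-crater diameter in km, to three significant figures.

In SI units: d = 15500 m, v = 18800 m/s.
(ρ_i/ρ_t)^0.394 = (3360/920)^0.394 = 1.666
d^0.78 = 15500^0.78 = 1855
v^0.39 = 18800^0.39 = 46.44
g^-0.24 = 1.31^-0.24 = 0.9372
D = 1.54 × 1.666 × 1855 × 46.44 × 0.9372 = 2.071 × 10^5 m
   = 207.1 km

D ≈ 207 km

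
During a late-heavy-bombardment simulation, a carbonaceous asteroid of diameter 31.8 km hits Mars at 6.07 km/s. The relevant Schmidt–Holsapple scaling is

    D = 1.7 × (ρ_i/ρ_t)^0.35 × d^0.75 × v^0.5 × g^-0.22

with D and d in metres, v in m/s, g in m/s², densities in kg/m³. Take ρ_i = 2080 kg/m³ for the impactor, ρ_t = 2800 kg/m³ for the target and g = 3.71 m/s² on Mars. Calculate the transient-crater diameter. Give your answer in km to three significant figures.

D ≈ 213 km

In SI units: d = 31800 m, v = 6070 m/s.
(ρ_i/ρ_t)^0.35 = (2080/2800)^0.35 = 0.9012
d^0.75 = 31800^0.75 = 2381
v^0.5 = 6070^0.5 = 77.91
g^-0.22 = 3.71^-0.22 = 0.7494
D = 1.7 × 0.9012 × 2381 × 77.91 × 0.7494 = 2.130 × 10^5 m
   = 213.0 km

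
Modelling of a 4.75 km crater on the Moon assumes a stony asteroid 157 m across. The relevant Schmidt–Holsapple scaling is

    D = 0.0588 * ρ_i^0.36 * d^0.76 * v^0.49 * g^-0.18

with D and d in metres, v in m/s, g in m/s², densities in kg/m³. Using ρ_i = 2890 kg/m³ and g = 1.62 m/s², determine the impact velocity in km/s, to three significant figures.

Rearranging for v: v = [D / (0.0588 · 2890^0.36 · 157^0.76 · 1.62^-0.18)]^(1/0.49).
D = 4750 m.
2890^0.36 = 17.62
157^0.76 = 46.65
1.62^-0.18 = 0.9168
Denominator = 0.0588 × 17.62 × 46.65 × 0.9168 = 44.31
D / 44.31 = 4750 / 44.31 = 107.2
v = 107.2^(1/0.49) = 107.2^2.0408 = 13907 m/s

v ≈ 13.9 km/s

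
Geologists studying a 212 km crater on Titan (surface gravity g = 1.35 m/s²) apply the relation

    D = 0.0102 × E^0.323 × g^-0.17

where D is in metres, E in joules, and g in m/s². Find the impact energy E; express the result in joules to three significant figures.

E ≈ 5.30 × 10^22 J

Rearranging: E = [D / (0.0102 · g^-0.17)]^(1/0.323).
D = 212000 m.
g^-0.17 = 1.35^-0.17 = 0.9503
D / (0.0102 × 0.9503) = 212000 / (9.693 × 10^-3) = 2.187 × 10^7
E = (2.187 × 10^7)^3.096 = 5.299 × 10^22 J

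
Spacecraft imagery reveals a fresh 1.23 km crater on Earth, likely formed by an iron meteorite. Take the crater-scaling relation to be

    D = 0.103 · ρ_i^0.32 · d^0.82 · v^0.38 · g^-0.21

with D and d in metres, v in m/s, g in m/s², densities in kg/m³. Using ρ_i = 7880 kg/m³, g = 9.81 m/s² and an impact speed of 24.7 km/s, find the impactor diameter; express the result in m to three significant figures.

Rearranging for d: d = [D / (0.103 · 7880^0.32 · 24700^0.38 · 9.81^-0.21)]^(1/0.82).
D = 1230 m.
7880^0.32 = 17.66
24700^0.38 = 46.69
9.81^-0.21 = 0.6191
Denominator = 0.103 × 17.66 × 46.69 × 0.6191 = 52.58
D / 52.58 = 1230 / 52.58 = 23.39
d = 23.39^(1/0.82) = 23.39^1.2195 = 46.72 m

d ≈ 46.7 m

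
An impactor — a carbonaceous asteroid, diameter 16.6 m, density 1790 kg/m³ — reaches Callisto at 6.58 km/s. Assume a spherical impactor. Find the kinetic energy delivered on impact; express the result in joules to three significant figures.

E ≈ 9.28 × 10^13 J

v = 6580 m/s.
Mass m = (π/6) ρ d³ = (π/6) × 1790 × (16.6)³ = 4.287 × 10^6 kg
E = ½ m v² = 0.5 × 4.287 × 10^6 × (6580)² = 9.281 × 10^13 J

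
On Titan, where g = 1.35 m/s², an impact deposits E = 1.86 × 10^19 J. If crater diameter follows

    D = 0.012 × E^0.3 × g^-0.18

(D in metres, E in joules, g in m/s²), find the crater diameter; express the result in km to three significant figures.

D ≈ 6.86 km

E^0.3 = (1.86 × 10^19)^0.3 = 6.037 × 10^5
g^-0.18 = 1.35^-0.18 = 0.9474
D = 0.012 × 6.037 × 10^5 × 0.9474 = 6863 m
   = 6.863 km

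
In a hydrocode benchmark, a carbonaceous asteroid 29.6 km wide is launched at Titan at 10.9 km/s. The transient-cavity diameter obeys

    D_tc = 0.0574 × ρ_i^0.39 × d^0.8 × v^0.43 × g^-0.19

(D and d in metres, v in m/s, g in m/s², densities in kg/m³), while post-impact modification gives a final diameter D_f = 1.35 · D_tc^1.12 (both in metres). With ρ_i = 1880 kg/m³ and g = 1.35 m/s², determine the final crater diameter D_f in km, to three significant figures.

In SI: d = 29600 m, v = 10900 m/s.
ρ_i^0.39 = 1880^0.39 = 18.92
d^0.8 = 29600^0.8 = 3776
v^0.43 = 10900^0.43 = 54.46
g^-0.19 = 1.35^-0.19 = 0.9446
D_tc = 0.0574 × 18.92 × 3776 × 54.46 × 0.9446 = 2.110 × 10^5 m
D_f = 1.35 × (2.110 × 10^5)^1.12 = 1.240 × 10^6 m
     = 1240 km

D_f ≈ 1240 km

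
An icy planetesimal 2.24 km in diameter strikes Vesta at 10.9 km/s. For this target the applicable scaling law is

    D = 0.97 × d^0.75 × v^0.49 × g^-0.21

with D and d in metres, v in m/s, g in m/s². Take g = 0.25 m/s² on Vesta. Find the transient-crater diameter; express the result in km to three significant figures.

D ≈ 40.2 km

In SI units: d = 2240 m, v = 10900 m/s.
d^0.75 = 2240^0.75 = 325.6
v^0.49 = 10900^0.49 = 95.13
g^-0.21 = 0.25^-0.21 = 1.338
D = 0.97 × 325.6 × 95.13 × 1.338 = 40200 m
   = 40.20 km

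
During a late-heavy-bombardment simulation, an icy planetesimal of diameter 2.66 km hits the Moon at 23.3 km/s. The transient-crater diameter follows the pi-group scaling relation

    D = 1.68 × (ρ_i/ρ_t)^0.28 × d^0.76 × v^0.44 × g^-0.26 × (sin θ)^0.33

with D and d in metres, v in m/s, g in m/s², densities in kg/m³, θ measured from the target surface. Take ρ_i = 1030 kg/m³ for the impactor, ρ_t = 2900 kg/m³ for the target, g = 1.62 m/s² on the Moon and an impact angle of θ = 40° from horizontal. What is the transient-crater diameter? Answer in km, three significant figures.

In SI units: d = 2660 m, v = 23300 m/s.
(ρ_i/ρ_t)^0.28 = (1030/2900)^0.28 = 0.7484
d^0.76 = 2660^0.76 = 400.8
v^0.44 = 23300^0.44 = 83.49
g^-0.26 = 1.62^-0.26 = 0.8821
(sin 40°)^0.33 = 0.6428^0.33 = 0.8643
D = 1.68 × 0.7484 × 400.8 × 83.49 × 0.8821 × 0.8643 = 32077 m
   = 32.08 km

D ≈ 32.1 km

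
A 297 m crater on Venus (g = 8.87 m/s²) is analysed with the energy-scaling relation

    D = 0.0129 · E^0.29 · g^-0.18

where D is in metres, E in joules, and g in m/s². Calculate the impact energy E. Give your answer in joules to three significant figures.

Rearranging: E = [D / (0.0129 · g^-0.18)]^(1/0.29).
g^-0.18 = 8.87^-0.18 = 0.6751
D / (0.0129 × 0.6751) = 297 / (8.709 × 10^-3) = 3.410 × 10^4
E = (3.410 × 10^4)^3.4483 = 4.269 × 10^15 J

E ≈ 4.27 × 10^15 J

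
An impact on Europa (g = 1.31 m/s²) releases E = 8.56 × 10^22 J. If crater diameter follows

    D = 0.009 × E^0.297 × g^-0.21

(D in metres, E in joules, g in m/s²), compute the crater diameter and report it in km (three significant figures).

E^0.297 = (8.56 × 10^22)^0.297 = 6.471 × 10^6
g^-0.21 = 1.31^-0.21 = 0.9449
D = 0.009 × 6.471 × 10^6 × 0.9449 = 55030 m
   = 55.03 km

D ≈ 55.0 km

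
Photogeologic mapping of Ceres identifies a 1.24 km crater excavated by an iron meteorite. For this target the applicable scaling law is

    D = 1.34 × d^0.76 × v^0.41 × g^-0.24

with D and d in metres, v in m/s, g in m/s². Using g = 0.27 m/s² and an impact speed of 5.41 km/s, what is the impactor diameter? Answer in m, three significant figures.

Rearranging for d: d = [D / (1.34 · 5410^0.41 · 0.27^-0.24)]^(1/0.76).
D = 1240 m.
5410^0.41 = 33.93
0.27^-0.24 = 1.369
Denominator = 1.34 × 33.93 × 1.369 = 62.24
D / 62.24 = 1240 / 62.24 = 19.92
d = 19.92^(1/0.76) = 19.92^1.3158 = 51.24 m

d ≈ 51.2 m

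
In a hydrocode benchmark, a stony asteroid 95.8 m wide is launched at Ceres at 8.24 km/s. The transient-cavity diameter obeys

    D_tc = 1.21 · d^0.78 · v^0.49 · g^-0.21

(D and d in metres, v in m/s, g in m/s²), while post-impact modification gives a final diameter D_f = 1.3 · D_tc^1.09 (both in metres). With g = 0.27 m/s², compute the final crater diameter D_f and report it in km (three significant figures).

D_f ≈ 12.9 km

v = 8240 m/s.
d^0.78 = 95.8^0.78 = 35.11
v^0.49 = 8240^0.49 = 82.95
g^-0.21 = 0.27^-0.21 = 1.316
D_tc = 1.21 × 35.11 × 82.95 × 1.316 = 4638 m
D_f = 1.3 × (4638)^1.09 = 12890 m
     = 12.89 km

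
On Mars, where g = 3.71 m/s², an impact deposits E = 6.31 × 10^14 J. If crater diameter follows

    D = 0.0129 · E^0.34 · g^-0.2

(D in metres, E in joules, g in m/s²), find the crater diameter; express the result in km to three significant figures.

E^0.34 = (6.31 × 10^14)^0.34 = 1.076 × 10^5
g^-0.2 = 3.71^-0.2 = 0.7694
D = 0.0129 × 1.076 × 10^5 × 0.7694 = 1068 m
   = 1.068 km

D ≈ 1.07 km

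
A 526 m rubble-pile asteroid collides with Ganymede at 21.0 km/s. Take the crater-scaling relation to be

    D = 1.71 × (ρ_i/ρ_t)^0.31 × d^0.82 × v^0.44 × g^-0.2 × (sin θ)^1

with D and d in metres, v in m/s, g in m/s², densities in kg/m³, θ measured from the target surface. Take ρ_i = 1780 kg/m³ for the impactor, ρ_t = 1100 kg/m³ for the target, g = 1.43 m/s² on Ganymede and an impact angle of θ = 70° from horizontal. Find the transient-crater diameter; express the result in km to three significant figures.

In SI units: v = 21000 m/s.
(ρ_i/ρ_t)^0.31 = (1780/1100)^0.31 = 1.161
d^0.82 = 526^0.82 = 170.3
v^0.44 = 21000^0.44 = 79.76
g^-0.2 = 1.43^-0.2 = 0.9310
(sin 70°)^1 = 0.9397^1 = 0.9397
D = 1.71 × 1.161 × 170.3 × 79.76 × 0.9310 × 0.9397 = 23592 m
   = 23.59 km

D ≈ 23.6 km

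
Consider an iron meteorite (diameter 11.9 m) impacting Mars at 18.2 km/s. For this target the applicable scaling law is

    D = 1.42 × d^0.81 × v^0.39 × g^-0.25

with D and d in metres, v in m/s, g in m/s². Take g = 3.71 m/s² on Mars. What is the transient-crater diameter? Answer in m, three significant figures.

D ≈ 349 m

In SI units: v = 18200 m/s.
d^0.81 = 11.9^0.81 = 7.433
v^0.39 = 18200^0.39 = 45.86
g^-0.25 = 3.71^-0.25 = 0.7205
D = 1.42 × 7.433 × 45.86 × 0.7205 = 348.8 m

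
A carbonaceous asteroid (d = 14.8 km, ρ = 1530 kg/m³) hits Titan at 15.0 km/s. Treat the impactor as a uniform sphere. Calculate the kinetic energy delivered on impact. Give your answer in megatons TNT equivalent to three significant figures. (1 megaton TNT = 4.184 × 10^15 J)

d = 14800 m; v = 15000 m/s.
Mass m = (π/6) ρ d³ = (π/6) × 1530 × (14800)³ = 2.597 × 10^15 kg
E = ½ m v² = 0.5 × 2.597 × 10^15 × (15000)² = 2.922 × 10^23 J
   = 2.922 × 10^23 / 4.184×10^15 = 6.984 × 10^7 Mt

E ≈ 6.98 × 10^7 Mt TNT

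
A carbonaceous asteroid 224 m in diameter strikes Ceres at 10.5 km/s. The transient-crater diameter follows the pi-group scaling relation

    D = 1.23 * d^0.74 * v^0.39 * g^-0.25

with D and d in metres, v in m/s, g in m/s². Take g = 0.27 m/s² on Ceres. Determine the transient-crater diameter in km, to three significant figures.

In SI units: v = 10500 m/s.
d^0.74 = 224^0.74 = 54.85
v^0.39 = 10500^0.39 = 37.01
g^-0.25 = 0.27^-0.25 = 1.387
D = 1.23 × 54.85 × 37.01 × 1.387 = 3463 m
   = 3.463 km

D ≈ 3.46 km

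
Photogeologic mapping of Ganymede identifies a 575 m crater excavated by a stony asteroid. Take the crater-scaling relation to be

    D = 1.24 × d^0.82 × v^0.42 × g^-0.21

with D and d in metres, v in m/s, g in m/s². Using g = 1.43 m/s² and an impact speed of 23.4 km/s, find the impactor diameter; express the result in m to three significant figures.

d ≈ 11.3 m

Rearranging for d: d = [D / (1.24 · 23400^0.42 · 1.43^-0.21)]^(1/0.82).
23400^0.42 = 68.40
1.43^-0.21 = 0.9276
Denominator = 1.24 × 68.40 × 0.9276 = 78.68
D / 78.68 = 575 / 78.68 = 7.308
d = 7.308^(1/0.82) = 7.308^1.2195 = 11.31 m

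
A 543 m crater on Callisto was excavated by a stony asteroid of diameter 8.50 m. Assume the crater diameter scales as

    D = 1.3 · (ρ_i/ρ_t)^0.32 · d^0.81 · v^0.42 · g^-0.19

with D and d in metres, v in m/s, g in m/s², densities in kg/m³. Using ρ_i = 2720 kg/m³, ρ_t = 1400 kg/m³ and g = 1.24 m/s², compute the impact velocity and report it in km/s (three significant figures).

Rearranging for v: v = [D / (1.3 · (2720/1400)^0.32 · 8.5^0.81 · 1.24^-0.19)]^(1/0.42).
(2720/1400)^0.32 = 1.237
8.5^0.81 = 5.660
1.24^-0.19 = 0.9600
Denominator = 1.3 × 1.237 × 5.660 × 0.9600 = 8.738
D / 8.738 = 543 / 8.738 = 62.14
v = 62.14^(1/0.42) = 62.14^2.381 = 18622 m/s

v ≈ 18.6 km/s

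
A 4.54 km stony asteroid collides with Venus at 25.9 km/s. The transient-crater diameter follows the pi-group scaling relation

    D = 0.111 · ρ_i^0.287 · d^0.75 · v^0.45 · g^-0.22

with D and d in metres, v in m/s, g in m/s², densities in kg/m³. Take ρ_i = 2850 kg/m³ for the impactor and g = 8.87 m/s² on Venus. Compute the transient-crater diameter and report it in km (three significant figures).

D ≈ 36.1 km

In SI units: d = 4540 m, v = 25900 m/s.
ρ_i^0.287 = 2850^0.287 = 9.807
d^0.75 = 4540^0.75 = 553.1
v^0.45 = 25900^0.45 = 96.82
g^-0.22 = 8.87^-0.22 = 0.6187
D = 0.111 × 9.807 × 553.1 × 96.82 × 0.6187 = 36067 m
   = 36.07 km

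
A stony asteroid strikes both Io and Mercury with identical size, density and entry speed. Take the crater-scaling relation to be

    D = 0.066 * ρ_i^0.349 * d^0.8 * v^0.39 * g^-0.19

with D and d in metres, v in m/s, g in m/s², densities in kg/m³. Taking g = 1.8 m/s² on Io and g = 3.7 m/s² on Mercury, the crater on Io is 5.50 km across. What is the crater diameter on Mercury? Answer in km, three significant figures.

D ≈ 4.80 km

All impactor-dependent factors cancel in the ratio, leaving D_Mercury/D_Io = (g_Mercury/g_Io)^-0.19.
(3.7/1.8)^-0.19 = 2.056^-0.19 = 0.8720
D_Mercury = 0.8720 × 5.50 km = 4.80 km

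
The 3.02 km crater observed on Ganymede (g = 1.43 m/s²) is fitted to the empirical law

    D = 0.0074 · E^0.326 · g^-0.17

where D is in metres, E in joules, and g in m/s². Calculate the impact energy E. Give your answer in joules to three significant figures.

Rearranging: E = [D / (0.0074 · g^-0.17)]^(1/0.326).
D = 3020 m.
g^-0.17 = 1.43^-0.17 = 0.9410
D / (0.0074 × 0.9410) = 3020 / (6.963 × 10^-3) = 4.337 × 10^5
E = (4.337 × 10^5)^3.0675 = 1.959 × 10^17 J

E ≈ 1.96 × 10^17 J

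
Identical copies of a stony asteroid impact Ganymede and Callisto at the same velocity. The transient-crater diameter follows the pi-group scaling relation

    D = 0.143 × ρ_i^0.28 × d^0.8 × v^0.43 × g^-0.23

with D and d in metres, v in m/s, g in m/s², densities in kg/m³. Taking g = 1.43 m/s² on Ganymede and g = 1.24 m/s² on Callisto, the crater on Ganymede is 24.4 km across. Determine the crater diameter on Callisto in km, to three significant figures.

D ≈ 25.2 km

All impactor-dependent factors cancel in the ratio, leaving D_Callisto/D_Ganymede = (g_Callisto/g_Ganymede)^-0.23.
(1.24/1.43)^-0.23 = 0.8671^-0.23 = 1.033
D_Callisto = 1.033 × 24.4 km = 25.2 km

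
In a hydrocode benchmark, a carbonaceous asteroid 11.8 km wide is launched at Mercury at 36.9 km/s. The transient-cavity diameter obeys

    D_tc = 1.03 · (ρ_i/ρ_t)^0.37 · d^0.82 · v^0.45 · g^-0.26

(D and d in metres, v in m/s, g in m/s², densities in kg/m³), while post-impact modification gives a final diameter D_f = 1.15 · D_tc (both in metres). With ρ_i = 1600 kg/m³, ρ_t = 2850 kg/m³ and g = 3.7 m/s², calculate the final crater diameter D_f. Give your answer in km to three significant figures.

D_f ≈ 169 km

In SI: d = 11800 m, v = 36900 m/s.
(ρ_i/ρ_t)^0.37 = (1600/2850)^0.37 = 0.8077
d^0.82 = 11800^0.82 = 2182
v^0.45 = 36900^0.45 = 113.5
g^-0.26 = 3.7^-0.26 = 0.7117
D_tc = 1.03 × 0.8077 × 2182 × 113.5 × 0.7117 = 1.466 × 10^5 m
D_f = 1.15 × 1.466 × 10^5 = 1.686 × 10^5 m
     = 168.6 km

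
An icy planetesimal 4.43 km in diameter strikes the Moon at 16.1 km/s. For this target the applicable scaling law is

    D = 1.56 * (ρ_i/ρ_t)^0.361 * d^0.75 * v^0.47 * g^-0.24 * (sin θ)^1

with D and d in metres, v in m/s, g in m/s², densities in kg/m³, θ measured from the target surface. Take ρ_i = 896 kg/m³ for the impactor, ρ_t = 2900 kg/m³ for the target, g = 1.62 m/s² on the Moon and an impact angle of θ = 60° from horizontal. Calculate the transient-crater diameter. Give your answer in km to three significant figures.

In SI units: d = 4430 m, v = 16100 m/s.
(ρ_i/ρ_t)^0.361 = (896/2900)^0.361 = 0.6544
d^0.75 = 4430^0.75 = 543.0
v^0.47 = 16100^0.47 = 94.89
g^-0.24 = 1.62^-0.24 = 0.8907
(sin 60°)^1 = 0.8660^1 = 0.8660
D = 1.56 × 0.6544 × 543.0 × 94.89 × 0.8907 × 0.8660 = 40573 m
   = 40.57 km

D ≈ 40.6 km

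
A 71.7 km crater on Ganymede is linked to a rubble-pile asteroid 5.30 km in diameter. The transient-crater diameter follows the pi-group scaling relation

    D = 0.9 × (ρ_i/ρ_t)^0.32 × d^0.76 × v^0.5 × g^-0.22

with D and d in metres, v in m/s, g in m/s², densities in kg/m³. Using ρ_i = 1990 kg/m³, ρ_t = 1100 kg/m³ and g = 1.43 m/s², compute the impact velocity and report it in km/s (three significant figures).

Rearranging for v: v = [D / (0.9 · (1990/1100)^0.32 · 5300^0.76 · 1.43^-0.22)]^(1/0.5).
D = 71700 m.
(1990/1100)^0.32 = 1.209
5300^0.76 = 676.8
1.43^-0.22 = 0.9243
Denominator = 0.9 × 1.209 × 676.8 × 0.9243 = 680.7
D / 680.7 = 71700 / 680.7 = 105.3
v = 105.3^(1/0.5) = 105.3^2 = 11088 m/s

v ≈ 11.1 km/s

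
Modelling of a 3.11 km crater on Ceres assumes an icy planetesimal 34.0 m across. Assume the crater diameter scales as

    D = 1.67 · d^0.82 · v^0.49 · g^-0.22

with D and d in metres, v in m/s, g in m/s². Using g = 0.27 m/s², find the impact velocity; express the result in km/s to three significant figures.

v ≈ 7.17 km/s

Rearranging for v: v = [D / (1.67 · 34^0.82 · 0.27^-0.22)]^(1/0.49).
D = 3110 m.
34^0.82 = 18.02
0.27^-0.22 = 1.334
Denominator = 1.67 × 18.02 × 1.334 = 40.14
D / 40.14 = 3110 / 40.14 = 77.48
v = 77.48^(1/0.49) = 77.48^2.0408 = 7169 m/s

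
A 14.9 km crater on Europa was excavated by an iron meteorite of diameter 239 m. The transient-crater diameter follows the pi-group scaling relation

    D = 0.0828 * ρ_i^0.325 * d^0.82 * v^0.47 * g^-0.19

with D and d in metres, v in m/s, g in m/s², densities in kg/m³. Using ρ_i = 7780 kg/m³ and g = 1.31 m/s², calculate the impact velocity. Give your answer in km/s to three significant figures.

Rearranging for v: v = [D / (0.0828 · 7780^0.325 · 239^0.82 · 1.31^-0.19)]^(1/0.47).
D = 14900 m.
7780^0.325 = 18.39
239^0.82 = 89.18
1.31^-0.19 = 0.9500
Denominator = 0.0828 × 18.39 × 89.18 × 0.9500 = 129.0
D / 129.0 = 14900 / 129.0 = 115.5
v = 115.5^(1/0.47) = 115.5^2.1277 = 24466 m/s

v ≈ 24.5 km/s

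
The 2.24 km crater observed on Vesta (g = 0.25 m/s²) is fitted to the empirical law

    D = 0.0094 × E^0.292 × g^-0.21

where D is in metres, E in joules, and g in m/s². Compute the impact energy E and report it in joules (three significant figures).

Rearranging: E = [D / (0.0094 · g^-0.21)]^(1/0.292).
D = 2240 m.
g^-0.21 = 0.25^-0.21 = 1.338
D / (0.0094 × 1.338) = 2240 / (0.01258) = 1.781 × 10^5
E = (1.781 × 10^5)^3.4247 = 9.593 × 10^17 J

E ≈ 9.59 × 10^17 J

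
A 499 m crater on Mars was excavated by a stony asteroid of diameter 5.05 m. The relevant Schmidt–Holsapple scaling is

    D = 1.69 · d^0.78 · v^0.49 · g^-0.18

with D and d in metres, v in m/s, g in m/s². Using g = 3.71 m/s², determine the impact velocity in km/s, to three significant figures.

Rearranging for v: v = [D / (1.69 · 5.05^0.78 · 3.71^-0.18)]^(1/0.49).
5.05^0.78 = 3.536
3.71^-0.18 = 0.7898
Denominator = 1.69 × 3.536 × 0.7898 = 4.720
D / 4.720 = 499 / 4.720 = 105.7
v = 105.7^(1/0.49) = 105.7^2.0408 = 13512 m/s

v ≈ 13.5 km/s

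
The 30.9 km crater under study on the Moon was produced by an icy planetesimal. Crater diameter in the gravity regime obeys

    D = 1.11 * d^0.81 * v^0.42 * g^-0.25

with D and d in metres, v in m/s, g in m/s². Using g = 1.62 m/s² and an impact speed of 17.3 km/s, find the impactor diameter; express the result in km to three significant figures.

Rearranging for d: d = [D / (1.11 · 17300^0.42 · 1.62^-0.25)]^(1/0.81).
D = 30900 m.
17300^0.42 = 60.25
1.62^-0.25 = 0.8864
Denominator = 1.11 × 60.25 × 0.8864 = 59.28
D / 59.28 = 30900 / 59.28 = 521.3
d = 521.3^(1/0.81) = 521.3^1.2346 = 2262 m

d ≈ 2.26 km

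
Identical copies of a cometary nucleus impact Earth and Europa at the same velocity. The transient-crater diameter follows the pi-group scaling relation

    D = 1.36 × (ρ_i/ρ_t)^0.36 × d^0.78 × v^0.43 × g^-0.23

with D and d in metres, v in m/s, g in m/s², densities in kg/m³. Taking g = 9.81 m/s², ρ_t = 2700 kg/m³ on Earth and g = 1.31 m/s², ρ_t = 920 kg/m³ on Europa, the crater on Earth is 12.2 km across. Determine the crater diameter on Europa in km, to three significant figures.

D ≈ 28.6 km

The impactor-only factors (d, v, ρ_i) cancel in the ratio, leaving D_Europa/D_Earth = (g_Europa/g_Earth)^-0.23 · (ρ_t,Earth/ρ_t,Europa)^0.36.
(1.31/9.81)^-0.23 = 0.1335^-0.23 = 1.589
(2700/920)^0.36 = 2.935^0.36 = 1.473
Ratio = 1.589 × 1.473 = 2.341
D_Europa = 2.341 × 12.2 km = 28.6 km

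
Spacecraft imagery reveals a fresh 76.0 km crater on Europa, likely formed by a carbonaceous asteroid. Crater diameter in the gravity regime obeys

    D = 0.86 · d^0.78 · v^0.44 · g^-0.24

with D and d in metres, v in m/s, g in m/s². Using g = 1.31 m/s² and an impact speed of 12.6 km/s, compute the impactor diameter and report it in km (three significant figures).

Rearranging for d: d = [D / (0.86 · 12600^0.44 · 1.31^-0.24)]^(1/0.78).
D = 76000 m.
12600^0.44 = 63.70
1.31^-0.24 = 0.9372
Denominator = 0.86 × 63.70 × 0.9372 = 51.34
D / 51.34 = 76000 / 51.34 = 1480
d = 1480^(1/0.78) = 1480^1.2821 = 11604 m

d ≈ 11.6 km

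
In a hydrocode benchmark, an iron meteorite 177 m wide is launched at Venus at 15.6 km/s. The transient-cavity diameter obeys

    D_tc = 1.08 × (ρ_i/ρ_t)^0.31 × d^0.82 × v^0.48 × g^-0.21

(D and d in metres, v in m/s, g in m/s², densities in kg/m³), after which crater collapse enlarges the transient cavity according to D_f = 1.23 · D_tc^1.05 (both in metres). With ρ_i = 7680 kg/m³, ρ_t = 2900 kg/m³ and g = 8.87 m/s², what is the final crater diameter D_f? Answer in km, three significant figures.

D_f ≈ 12.7 km

v = 15600 m/s.
(ρ_i/ρ_t)^0.31 = (7680/2900)^0.31 = 1.352
d^0.82 = 177^0.82 = 69.72
v^0.48 = 15600^0.48 = 103.0
g^-0.21 = 8.87^-0.21 = 0.6323
D_tc = 1.08 × 1.352 × 69.72 × 103.0 × 0.6323 = 6630 m
D_f = 1.23 × (6630)^1.05 = 12662 m
     = 12.66 km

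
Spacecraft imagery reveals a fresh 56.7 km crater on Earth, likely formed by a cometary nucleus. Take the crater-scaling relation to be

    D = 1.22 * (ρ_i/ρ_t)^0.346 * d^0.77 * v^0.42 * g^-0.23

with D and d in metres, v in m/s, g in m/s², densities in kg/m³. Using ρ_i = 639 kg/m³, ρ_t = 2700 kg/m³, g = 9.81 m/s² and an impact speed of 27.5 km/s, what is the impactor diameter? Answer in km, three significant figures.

d ≈ 16.5 km

Rearranging for d: d = [D / (1.22 · (639/2700)^0.346 · 27500^0.42 · 9.81^-0.23)]^(1/0.77).
D = 56700 m.
(639/2700)^0.346 = 0.6074
27500^0.42 = 73.20
9.81^-0.23 = 0.5914
Denominator = 1.22 × 0.6074 × 73.20 × 0.5914 = 32.08
D / 32.08 = 56700 / 32.08 = 1767
d = 1767^(1/0.77) = 1767^1.2987 = 16489 m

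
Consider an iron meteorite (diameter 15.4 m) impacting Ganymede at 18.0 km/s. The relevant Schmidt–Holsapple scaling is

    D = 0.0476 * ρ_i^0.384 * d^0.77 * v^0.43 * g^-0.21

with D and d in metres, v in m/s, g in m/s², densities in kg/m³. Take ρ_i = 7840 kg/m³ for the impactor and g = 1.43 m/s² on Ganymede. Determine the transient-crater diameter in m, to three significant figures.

In SI units: v = 18000 m/s.
ρ_i^0.384 = 7840^0.384 = 31.29
d^0.77 = 15.4^0.77 = 8.211
v^0.43 = 18000^0.43 = 67.57
g^-0.21 = 1.43^-0.21 = 0.9276
D = 0.0476 × 31.29 × 8.211 × 67.57 × 0.9276 = 766.5 m

D ≈ 767 m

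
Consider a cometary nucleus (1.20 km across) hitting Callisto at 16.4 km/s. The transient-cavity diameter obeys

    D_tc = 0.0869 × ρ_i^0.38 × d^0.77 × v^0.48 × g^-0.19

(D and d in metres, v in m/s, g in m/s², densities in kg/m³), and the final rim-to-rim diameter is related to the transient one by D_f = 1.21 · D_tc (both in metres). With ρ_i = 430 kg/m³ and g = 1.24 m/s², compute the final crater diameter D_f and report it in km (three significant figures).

In SI: d = 1200 m, v = 16400 m/s.
ρ_i^0.38 = 430^0.38 = 10.02
d^0.77 = 1200^0.77 = 234.9
v^0.48 = 16400^0.48 = 105.5
g^-0.19 = 1.24^-0.19 = 0.9600
D_tc = 0.0869 × 10.02 × 234.9 × 105.5 × 0.9600 = 20720 m
D_f = 1.21 × 20720 = 25071 m
     = 25.07 km

D_f ≈ 25.1 km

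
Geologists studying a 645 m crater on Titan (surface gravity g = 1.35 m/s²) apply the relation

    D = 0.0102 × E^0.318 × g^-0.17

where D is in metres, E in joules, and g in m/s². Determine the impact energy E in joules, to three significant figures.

E ≈ 1.47 × 10^15 J

Rearranging: E = [D / (0.0102 · g^-0.17)]^(1/0.318).
g^-0.17 = 1.35^-0.17 = 0.9503
D / (0.0102 × 0.9503) = 645 / (9.693 × 10^-3) = 6.654 × 10^4
E = (6.654 × 10^4)^3.1447 = 1.469 × 10^15 J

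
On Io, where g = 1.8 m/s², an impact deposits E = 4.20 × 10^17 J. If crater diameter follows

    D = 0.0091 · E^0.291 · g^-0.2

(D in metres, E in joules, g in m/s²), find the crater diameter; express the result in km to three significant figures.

D ≈ 1.09 km

E^0.291 = (4.20 × 10^17)^0.291 = 1.344 × 10^5
g^-0.2 = 1.8^-0.2 = 0.8891
D = 0.0091 × 1.344 × 10^5 × 0.8891 = 1087 m
   = 1.087 km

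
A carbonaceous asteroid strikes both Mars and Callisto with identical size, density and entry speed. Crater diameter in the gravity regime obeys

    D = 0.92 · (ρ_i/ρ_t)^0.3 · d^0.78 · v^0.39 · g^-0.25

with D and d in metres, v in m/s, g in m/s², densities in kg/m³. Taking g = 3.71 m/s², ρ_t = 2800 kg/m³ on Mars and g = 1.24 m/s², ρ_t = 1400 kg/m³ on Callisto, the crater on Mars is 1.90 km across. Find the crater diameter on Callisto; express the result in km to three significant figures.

D ≈ 3.08 km

The impactor-only factors (d, v, ρ_i) cancel in the ratio, leaving D_Callisto/D_Mars = (g_Callisto/g_Mars)^-0.25 · (ρ_t,Mars/ρ_t,Callisto)^0.3.
(1.24/3.71)^-0.25 = 0.3342^-0.25 = 1.315
(2800/1400)^0.3 = 2.000^0.3 = 1.231
Ratio = 1.315 × 1.231 = 1.619
D_Callisto = 1.619 × 1.90 km = 3.08 km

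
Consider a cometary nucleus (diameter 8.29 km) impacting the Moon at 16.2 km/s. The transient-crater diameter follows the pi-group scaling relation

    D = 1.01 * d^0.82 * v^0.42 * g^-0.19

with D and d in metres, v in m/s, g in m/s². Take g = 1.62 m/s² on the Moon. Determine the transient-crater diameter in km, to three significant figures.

D ≈ 88.3 km

In SI units: d = 8290 m, v = 16200 m/s.
d^0.82 = 8290^0.82 = 1634
v^0.42 = 16200^0.42 = 58.61
g^-0.19 = 1.62^-0.19 = 0.9124
D = 1.01 × 1634 × 58.61 × 0.9124 = 88253 m
   = 88.25 km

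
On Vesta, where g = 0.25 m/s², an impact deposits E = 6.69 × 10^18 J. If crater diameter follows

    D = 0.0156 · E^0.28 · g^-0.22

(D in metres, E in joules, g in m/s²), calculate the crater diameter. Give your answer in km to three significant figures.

D ≈ 3.95 km

E^0.28 = (6.69 × 10^18)^0.28 = 1.867 × 10^5
g^-0.22 = 0.25^-0.22 = 1.357
D = 0.0156 × 1.867 × 10^5 × 1.357 = 3952 m
   = 3.952 km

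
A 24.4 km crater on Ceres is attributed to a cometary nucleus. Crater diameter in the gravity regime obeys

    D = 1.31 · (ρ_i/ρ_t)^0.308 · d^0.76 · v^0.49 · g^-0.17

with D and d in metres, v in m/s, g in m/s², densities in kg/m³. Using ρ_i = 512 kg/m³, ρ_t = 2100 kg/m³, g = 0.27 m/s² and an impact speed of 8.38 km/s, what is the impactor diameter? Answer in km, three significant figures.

d ≈ 1.62 km

Rearranging for d: d = [D / (1.31 · (512/2100)^0.308 · 8380^0.49 · 0.27^-0.17)]^(1/0.76).
D = 24400 m.
(512/2100)^0.308 = 0.6475
8380^0.49 = 83.64
0.27^-0.17 = 1.249
Denominator = 1.31 × 0.6475 × 83.64 × 1.249 = 88.61
D / 88.61 = 24400 / 88.61 = 275.4
d = 275.4^(1/0.76) = 275.4^1.3158 = 1624 m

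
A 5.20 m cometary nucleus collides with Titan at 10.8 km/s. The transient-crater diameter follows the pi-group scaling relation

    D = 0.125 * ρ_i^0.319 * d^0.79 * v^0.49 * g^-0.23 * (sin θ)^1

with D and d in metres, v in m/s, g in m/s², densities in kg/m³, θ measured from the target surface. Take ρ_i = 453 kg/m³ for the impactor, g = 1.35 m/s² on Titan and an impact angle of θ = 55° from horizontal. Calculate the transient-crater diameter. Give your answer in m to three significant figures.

D ≈ 234 m

In SI units: v = 10800 m/s.
ρ_i^0.319 = 453^0.319 = 7.036
d^0.79 = 5.2^0.79 = 3.678
v^0.49 = 10800^0.49 = 94.71
g^-0.23 = 1.35^-0.23 = 0.9333
(sin 55°)^1 = 0.8192^1 = 0.8192
D = 0.125 × 7.036 × 3.678 × 94.71 × 0.9333 × 0.8192 = 234.2 m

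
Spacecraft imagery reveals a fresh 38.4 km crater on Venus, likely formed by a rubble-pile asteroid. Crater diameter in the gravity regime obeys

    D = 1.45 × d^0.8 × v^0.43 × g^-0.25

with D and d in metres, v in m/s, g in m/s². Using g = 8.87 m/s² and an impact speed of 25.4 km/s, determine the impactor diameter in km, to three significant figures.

d ≈ 2.87 km

Rearranging for d: d = [D / (1.45 · 25400^0.43 · 8.87^-0.25)]^(1/0.8).
D = 38400 m.
25400^0.43 = 78.36
8.87^-0.25 = 0.5795
Denominator = 1.45 × 78.36 × 0.5795 = 65.84
D / 65.84 = 38400 / 65.84 = 583.2
d = 583.2^(1/0.8) = 583.2^1.25 = 2866 m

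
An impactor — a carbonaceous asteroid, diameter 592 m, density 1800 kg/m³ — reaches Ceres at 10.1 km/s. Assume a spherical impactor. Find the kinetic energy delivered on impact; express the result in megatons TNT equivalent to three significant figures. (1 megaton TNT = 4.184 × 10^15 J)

E ≈ 2380 Mt TNT

v = 10100 m/s.
Mass m = (π/6) ρ d³ = (π/6) × 1800 × (592)³ = 1.955 × 10^11 kg
E = ½ m v² = 0.5 × 1.955 × 10^11 × (10100)² = 9.971 × 10^18 J
   = 9.971 × 10^18 / 4.184×10^15 = 2383 Mt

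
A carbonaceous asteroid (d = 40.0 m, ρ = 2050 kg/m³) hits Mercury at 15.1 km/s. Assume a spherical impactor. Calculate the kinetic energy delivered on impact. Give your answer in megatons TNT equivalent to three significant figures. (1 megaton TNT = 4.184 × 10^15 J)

E ≈ 1.87 Mt TNT

v = 15100 m/s.
Mass m = (π/6) ρ d³ = (π/6) × 2050 × (40)³ = 6.870 × 10^7 kg
E = ½ m v² = 0.5 × 6.870 × 10^7 × (15100)² = 7.832 × 10^15 J
   = 7.832 × 10^15 / 4.184×10^15 = 1.872 Mt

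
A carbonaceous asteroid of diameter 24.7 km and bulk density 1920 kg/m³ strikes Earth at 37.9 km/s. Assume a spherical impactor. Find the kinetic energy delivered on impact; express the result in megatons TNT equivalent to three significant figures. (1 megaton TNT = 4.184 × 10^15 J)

E ≈ 2.60 × 10^9 Mt TNT

d = 24700 m; v = 37900 m/s.
Mass m = (π/6) ρ d³ = (π/6) × 1920 × (24700)³ = 1.515 × 10^16 kg
E = ½ m v² = 0.5 × 1.515 × 10^16 × (37900)² = 1.088 × 10^25 J
   = 1.088 × 10^25 / 4.184×10^15 = 2.600 × 10^9 Mt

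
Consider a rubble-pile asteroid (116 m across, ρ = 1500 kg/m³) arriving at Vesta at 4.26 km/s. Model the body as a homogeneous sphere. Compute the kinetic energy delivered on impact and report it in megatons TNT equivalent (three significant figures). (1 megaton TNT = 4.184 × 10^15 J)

v = 4260 m/s.
Mass m = (π/6) ρ d³ = (π/6) × 1500 × (116)³ = 1.226 × 10^9 kg
E = ½ m v² = 0.5 × 1.226 × 10^9 × (4260)² = 1.112 × 10^16 J
   = 1.112 × 10^16 / 4.184×10^15 = 2.658 Mt

E ≈ 2.66 Mt TNT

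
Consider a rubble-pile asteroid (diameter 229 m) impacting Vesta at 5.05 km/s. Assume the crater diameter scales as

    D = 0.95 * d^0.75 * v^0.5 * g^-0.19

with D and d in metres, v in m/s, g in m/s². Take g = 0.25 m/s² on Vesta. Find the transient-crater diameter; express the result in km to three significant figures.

D ≈ 5.17 km

In SI units: v = 5050 m/s.
d^0.75 = 229^0.75 = 58.87
v^0.5 = 5050^0.5 = 71.06
g^-0.19 = 0.25^-0.19 = 1.301
D = 0.95 × 58.87 × 71.06 × 1.301 = 5170 m
   = 5.170 km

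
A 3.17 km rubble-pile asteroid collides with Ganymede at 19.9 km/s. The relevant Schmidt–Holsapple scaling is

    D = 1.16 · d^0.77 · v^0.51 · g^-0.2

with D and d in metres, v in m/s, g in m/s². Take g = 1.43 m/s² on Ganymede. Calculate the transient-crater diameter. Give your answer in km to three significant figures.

D ≈ 83.5 km

In SI units: d = 3170 m, v = 19900 m/s.
d^0.77 = 3170^0.77 = 496.4
v^0.51 = 19900^0.51 = 155.7
g^-0.2 = 1.43^-0.2 = 0.9310
D = 1.16 × 496.4 × 155.7 × 0.9310 = 83470 m
   = 83.47 km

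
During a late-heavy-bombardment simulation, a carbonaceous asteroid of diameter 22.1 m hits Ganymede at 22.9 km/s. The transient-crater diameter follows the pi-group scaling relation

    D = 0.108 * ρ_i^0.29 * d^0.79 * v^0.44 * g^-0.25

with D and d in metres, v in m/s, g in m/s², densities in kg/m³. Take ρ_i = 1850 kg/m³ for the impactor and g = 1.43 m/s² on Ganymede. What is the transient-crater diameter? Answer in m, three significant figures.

D ≈ 837 m

In SI units: v = 22900 m/s.
ρ_i^0.29 = 1850^0.29 = 8.861
d^0.79 = 22.1^0.79 = 11.54
v^0.44 = 22900^0.44 = 82.86
g^-0.25 = 1.43^-0.25 = 0.9145
D = 0.108 × 8.861 × 11.54 × 82.86 × 0.9145 = 836.8 m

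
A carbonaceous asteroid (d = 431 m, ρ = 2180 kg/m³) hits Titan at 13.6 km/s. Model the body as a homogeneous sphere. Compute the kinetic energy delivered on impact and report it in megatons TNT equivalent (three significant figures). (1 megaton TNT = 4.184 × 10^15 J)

E ≈ 2020 Mt TNT

v = 13600 m/s.
Mass m = (π/6) ρ d³ = (π/6) × 2180 × (431)³ = 9.139 × 10^10 kg
E = ½ m v² = 0.5 × 9.139 × 10^10 × (13600)² = 8.452 × 10^18 J
   = 8.452 × 10^18 / 4.184×10^15 = 2020 Mt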